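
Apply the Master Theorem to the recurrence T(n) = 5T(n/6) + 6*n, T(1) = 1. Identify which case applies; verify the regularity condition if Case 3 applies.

a=5, b=6, f(n)=6*n.
log_6(5) = 0.8982 < 1.
f(n) = Omega(n^(0.8982+epsilon)) for some epsilon > 0, so Case 3 is the candidate.
Regularity: a*f(n/b) = 5*6*(n/6)^1 = (5/6)*6*n^1 <= c*f(n) with c = 5/6 < 1. Satisfied.
Case 3: T(n) = Theta(n).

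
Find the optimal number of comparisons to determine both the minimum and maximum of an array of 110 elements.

Naive approach: 218 comparisons (109 for max + 109 for min).
Optimal: Compare elements in pairs first (floor(n/2) = 55 comparisons), then find max among winners and min among losers (54 comparisons each).
Total: ceil(3n/2) - 2 = 163 comparisons. An adversary argument shows this is also a lower bound.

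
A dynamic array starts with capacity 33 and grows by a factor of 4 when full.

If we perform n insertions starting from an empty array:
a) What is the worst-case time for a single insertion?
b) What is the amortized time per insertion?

(a) Worst-case single insertion: O(n) -- when the array is full at capacity c, the resize copies all c elements, and c can be Theta(n).
(b) Resizes happen at sizes 33, 132, 528, ... Total copy cost for n insertions: 33 + 132 + ... = O(n) (geometric series with ratio 1/4). Amortized cost per insertion: O(n)/n = O(1).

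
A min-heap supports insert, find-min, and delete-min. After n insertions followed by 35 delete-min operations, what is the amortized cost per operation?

Insert takes O(log n) worst case. Delete-min takes O(log n). Over a sequence of n inserts and 35 delete-mins, total cost is O((n + 35) log n). Amortized per operation: O(log n).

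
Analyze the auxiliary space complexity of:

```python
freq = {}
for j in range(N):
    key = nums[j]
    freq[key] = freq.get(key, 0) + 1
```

Space complexity: O(n).
Auxiliary storage grows linearly with the input size n in the worst case.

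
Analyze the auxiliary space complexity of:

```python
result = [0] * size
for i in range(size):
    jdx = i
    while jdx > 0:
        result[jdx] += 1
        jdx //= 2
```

Space complexity: O(n).
Auxiliary storage grows linearly with the input size n in the worst case.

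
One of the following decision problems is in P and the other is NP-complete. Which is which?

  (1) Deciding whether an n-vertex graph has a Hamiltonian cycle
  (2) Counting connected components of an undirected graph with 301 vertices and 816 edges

(1) is NP-complete: one of Karp's 21 NP-complete problems.
(2) is P: BFS/DFS visits each vertex and edge once: O(V+E).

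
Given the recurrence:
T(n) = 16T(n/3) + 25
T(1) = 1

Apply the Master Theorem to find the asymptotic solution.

a=16, b=3, f(n)=25. log_3(16) = 2.524. Case 1 of Master Theorem: T(n) = O(n^2.524).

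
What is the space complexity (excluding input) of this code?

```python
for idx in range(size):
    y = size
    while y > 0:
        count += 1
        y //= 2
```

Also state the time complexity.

Space complexity: O(1).
Only a constant amount of auxiliary storage is used; nothing grows with n.
Time complexity: O(n log n).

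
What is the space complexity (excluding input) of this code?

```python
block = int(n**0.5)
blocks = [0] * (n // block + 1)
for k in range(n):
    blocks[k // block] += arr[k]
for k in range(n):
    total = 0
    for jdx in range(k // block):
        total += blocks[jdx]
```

Space complexity: O(sqrt(n)).
Storage scales with sqrt(n).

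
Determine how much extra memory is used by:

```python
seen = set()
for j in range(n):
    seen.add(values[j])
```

Space complexity: O(n).
Auxiliary storage grows linearly with the input size n in the worst case.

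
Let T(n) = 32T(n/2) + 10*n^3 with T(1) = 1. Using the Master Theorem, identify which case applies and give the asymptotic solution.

a=32, b=2, f(n)=10*n^3.
log_2(32) = 5 > 3.
Since f(n) = O(n^3) is polynomially smaller than n^5, Case 1 applies.
T(n) = Theta(n^5).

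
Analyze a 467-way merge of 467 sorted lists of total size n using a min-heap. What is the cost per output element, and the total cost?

Maintain a min-heap of size 467 holding the current head of each list. Each output step does one extract-min (O(log 467)) and one insert of that list's next element (O(log 467)). Each of the n elements passes through the heap exactly once, so the total cost is O(n log 467), i.e. O(log 467) per output element.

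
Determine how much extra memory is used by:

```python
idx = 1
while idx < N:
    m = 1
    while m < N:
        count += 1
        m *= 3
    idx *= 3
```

Space complexity: O(1).
Only a constant amount of auxiliary storage is used; nothing grows with n.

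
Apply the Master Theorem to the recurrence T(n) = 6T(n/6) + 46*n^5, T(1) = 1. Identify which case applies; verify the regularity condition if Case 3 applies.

a=6, b=6, f(n)=46*n^5.
log_6(6) = 1 < 5.
f(n) = Omega(n^(1+epsilon)) for some epsilon > 0, so Case 3 is the candidate.
Regularity: a*f(n/b) = 6*46*(n/6)^5 = (6/7776)*46*n^5 <= c*f(n) with c = 6/7776 < 1. Satisfied.
Case 3: T(n) = Theta(n^5).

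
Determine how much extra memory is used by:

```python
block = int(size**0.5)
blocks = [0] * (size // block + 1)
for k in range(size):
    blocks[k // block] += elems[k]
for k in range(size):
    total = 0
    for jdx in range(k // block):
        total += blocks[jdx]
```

Space complexity: O(sqrt(n)).
Storage scales with sqrt(n).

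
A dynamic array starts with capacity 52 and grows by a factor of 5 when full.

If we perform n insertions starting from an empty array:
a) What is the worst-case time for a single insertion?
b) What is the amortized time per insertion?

(a) Worst-case single insertion: O(n) -- when the array is full at capacity c, the resize copies all c elements, and c can be Theta(n).
(b) Resizes happen at sizes 52, 260, 1300, ... Total copy cost for n insertions: 52 + 260 + ... = O(n) (geometric series with ratio 1/5). Amortized cost per insertion: O(n)/n = O(1).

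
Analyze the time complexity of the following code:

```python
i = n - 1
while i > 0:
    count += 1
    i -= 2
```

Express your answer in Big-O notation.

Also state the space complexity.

Time complexity: O(n).
Space complexity: O(1).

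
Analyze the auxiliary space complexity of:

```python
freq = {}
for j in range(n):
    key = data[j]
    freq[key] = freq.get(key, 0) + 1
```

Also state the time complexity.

Space complexity: O(n).
Auxiliary storage grows linearly with the input size n in the worst case.
Time complexity: O(n).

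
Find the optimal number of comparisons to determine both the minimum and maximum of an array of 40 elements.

Naive approach: 78 comparisons (39 for max + 39 for min).
Optimal: Compare elements in pairs first (floor(n/2) = 20 comparisons), then find max among winners and min among losers (19 comparisons each).
Total: ceil(3n/2) - 2 = 58 comparisons. An adversary argument shows this is also a lower bound.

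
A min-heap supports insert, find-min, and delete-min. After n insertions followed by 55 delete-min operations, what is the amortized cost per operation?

Insert takes O(log n) worst case. Delete-min takes O(log n). Over a sequence of n inserts and 55 delete-mins, total cost is O((n + 55) log n). Amortized per operation: O(log n).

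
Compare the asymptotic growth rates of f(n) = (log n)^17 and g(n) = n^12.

g(n) = n^12 grows faster: any positive polynomial dominates any polylog.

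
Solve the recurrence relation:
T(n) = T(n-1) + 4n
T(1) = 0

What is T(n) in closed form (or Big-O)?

Unrolling: T(n) = 0 + 4*(2 + 3 + ... + n) = 0 + 4*(n(n+1)/2 - 1) = O(n^2).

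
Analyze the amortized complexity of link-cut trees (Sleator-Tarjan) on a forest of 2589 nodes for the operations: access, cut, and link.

Link-cut trees represent the forest using splay trees over preferred paths. With potential Phi = sum over nodes of log(size of virtual subtree), each access on 2589 nodes is O(log 2589) = O(log n) amortized by the splay-tree access lemma. Cut and link are O(1) plus one access.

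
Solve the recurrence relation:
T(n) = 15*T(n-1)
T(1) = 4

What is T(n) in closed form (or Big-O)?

Each step multiplies by 15. T(n) = T(1)*15^(n-1) = 4*15^(n-1).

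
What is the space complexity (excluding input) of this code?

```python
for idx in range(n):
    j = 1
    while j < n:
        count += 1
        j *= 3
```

Space complexity: O(1).
Only a constant amount of auxiliary storage is used; nothing grows with n.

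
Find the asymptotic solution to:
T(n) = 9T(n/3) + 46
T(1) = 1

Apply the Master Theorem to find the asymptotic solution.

a=9, b=3, f(n)=46. log_3(9) = 2. Case 1 of Master Theorem: T(n) = O(n^2).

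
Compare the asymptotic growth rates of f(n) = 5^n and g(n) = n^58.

f(n) = 5^n grows faster: any exponential with base > 1 dominates every polynomial.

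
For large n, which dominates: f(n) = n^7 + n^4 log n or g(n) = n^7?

f(n) = n^7 + n^4 log n and g(n) = n^7 are Theta of each other: the lower-order n^4 log n term is o(n^7); both are Theta(n^7).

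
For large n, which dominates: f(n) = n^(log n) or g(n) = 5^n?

g(n) = 5^n grows faster: take logs: log(n^(log n)) = (log n)^2, log(5^n) = n log 5; n dominates (log n)^2.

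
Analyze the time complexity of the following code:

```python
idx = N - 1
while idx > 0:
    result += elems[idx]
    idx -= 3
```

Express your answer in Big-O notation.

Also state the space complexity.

Time complexity: O(n).
Space complexity: O(1).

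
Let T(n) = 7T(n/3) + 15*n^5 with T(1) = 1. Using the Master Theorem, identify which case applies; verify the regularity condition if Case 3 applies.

a=7, b=3, f(n)=15*n^5.
log_3(7) = 1.771 < 5.
f(n) = Omega(n^(1.771+epsilon)) for some epsilon > 0, so Case 3 is the candidate.
Regularity: a*f(n/b) = 7*15*(n/3)^5 = (7/243)*15*n^5 <= c*f(n) with c = 7/243 < 1. Satisfied.
Case 3: T(n) = Theta(n^5).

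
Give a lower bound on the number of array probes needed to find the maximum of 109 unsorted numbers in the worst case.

Adversary: any unprobed cell could hold a value larger than everything seen so far. If fewer than 109 cells are probed, the adversary places the max in an unprobed cell. So all 109 cells must be examined; together with 109-1 comparisons this is tight.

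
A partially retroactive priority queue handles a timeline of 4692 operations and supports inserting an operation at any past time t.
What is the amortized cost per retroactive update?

Partially retroactive priority queues (Demaine-Iacono-Langerman) allow updates at past times with queries only at the present. With a balanced BST over the m = 4692 timeline events tracking bridges, each retroactive insert or delete is O(log m) amortized.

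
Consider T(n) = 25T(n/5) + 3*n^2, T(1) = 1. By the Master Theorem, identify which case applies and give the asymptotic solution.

a=25, b=5, f(n)=3*n^2.
log_5(25) = 2, so n^(log_b(a)) = n^2.
f(n) = Theta(n^2), so Case 2 applies.
T(n) = Theta(n^2 log n).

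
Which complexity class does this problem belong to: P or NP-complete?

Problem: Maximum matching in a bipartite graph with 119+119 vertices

This problem is in P: Hopcroft-Karp runs in O(E sqrt(V)).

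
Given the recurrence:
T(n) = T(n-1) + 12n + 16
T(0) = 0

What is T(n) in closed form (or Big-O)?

Dominant term in sum is 12*sum(i, i=1..n) = 12*n*(n+1)/2 = O(n^2).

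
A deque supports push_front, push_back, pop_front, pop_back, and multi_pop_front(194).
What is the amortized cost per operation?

Assign 2 credits to each push operation. A pop uses 1 saved credit. multi_pop_front(194) uses up to 194 saved credits from previous pushes. Credits never go negative. Amortized cost is O(1).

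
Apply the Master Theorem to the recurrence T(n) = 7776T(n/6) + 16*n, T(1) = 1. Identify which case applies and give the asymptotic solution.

a=7776, b=6, f(n)=16*n.
log_6(7776) = 5 > 1.
Since f(n) = O(n^1) is polynomially smaller than n^5, Case 1 applies.
T(n) = Theta(n^5).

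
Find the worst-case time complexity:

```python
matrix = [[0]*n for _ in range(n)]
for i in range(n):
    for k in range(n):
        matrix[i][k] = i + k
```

Time complexity: O(n^2).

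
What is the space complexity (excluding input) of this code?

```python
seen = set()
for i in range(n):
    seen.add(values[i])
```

Space complexity: O(n).
Auxiliary storage grows linearly with the input size n in the worst case.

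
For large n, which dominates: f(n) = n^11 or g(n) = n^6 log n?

f(n) = n^11 grows faster: n^11 / (n^6 log n) = n^5/log n -> infinity.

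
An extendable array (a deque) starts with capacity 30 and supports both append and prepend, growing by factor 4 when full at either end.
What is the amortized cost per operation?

Growth at either end copies all elements; capacities form a geometric sequence with ratio 4, so total copy cost over n operations is O(n) (two geometric series). Amortized O(1).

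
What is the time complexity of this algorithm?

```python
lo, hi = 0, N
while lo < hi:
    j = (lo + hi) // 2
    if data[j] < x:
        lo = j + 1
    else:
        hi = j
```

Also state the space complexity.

Time complexity: O(log n).
Space complexity: O(1).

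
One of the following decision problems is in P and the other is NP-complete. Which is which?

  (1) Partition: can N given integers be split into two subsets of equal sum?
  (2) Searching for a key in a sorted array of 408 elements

(1) is NP-complete: Subset Sum reduces to it (one of Karp's 21 NP-complete problems).
(2) is P: binary search runs in O(log n).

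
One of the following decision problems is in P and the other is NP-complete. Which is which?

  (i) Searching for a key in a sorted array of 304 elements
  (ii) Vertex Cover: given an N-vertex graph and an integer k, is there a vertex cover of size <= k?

(i) is P: binary search runs in O(log n).
(ii) is NP-complete: one of Karp's 21 NP-complete problems (with k part of the input; for any fixed constant k it is in P).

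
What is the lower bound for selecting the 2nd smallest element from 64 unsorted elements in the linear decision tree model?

Selecting the 2nd smallest of 64 elements requires Omega(n) comparisons. Every element must be compared at least once. The BFPRT algorithm achieves O(n), making this tight.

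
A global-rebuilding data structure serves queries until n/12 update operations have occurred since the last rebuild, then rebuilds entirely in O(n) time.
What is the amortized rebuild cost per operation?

The O(n) rebuild is triggered by n/12 operations, so each contributes O(n)/(n/12) = O(12) = O(1) to the rebuild cost.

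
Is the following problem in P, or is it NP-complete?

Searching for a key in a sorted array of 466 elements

This problem is in P: binary search runs in O(log n).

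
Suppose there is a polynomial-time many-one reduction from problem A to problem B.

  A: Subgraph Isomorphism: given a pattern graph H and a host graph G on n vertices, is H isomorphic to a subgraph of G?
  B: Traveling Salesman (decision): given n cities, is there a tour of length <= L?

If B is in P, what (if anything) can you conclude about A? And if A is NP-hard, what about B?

A poly-time reduction A <=_p B means any A-instance can be transformed to a B-instance in poly time.
If B is in P: compose the reduction with B's poly-time algorithm to solve A in poly time, so A is in P.
If A is NP-hard: every NP problem reduces to A, which reduces to B; composing reductions, every NP problem reduces to B, so B is NP-hard.
(Here in fact A is NP-complete and B is NP-complete.)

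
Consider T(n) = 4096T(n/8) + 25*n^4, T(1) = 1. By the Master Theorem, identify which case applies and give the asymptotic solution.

a=4096, b=8, f(n)=25*n^4.
log_8(4096) = 4, so n^(log_b(a)) = n^4.
f(n) = Theta(n^4), so Case 2 applies.
T(n) = Theta(n^4 log n).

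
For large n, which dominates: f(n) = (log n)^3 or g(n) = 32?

f(n) = (log n)^3 grows faster: any unbounded function dominates a constant.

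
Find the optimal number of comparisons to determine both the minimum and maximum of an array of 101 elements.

Naive approach: 200 comparisons (100 for max + 100 for min).
Optimal: Compare elements in pairs first (floor(n/2) = 50 comparisons), then find max among winners and min among losers (50 comparisons each).
Total: ceil(3n/2) - 2 = 150 comparisons. An adversary argument shows this is also a lower bound.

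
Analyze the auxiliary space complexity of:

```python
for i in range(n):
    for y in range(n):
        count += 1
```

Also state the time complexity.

Space complexity: O(1).
Only a constant amount of auxiliary storage is used; nothing grows with n.
Time complexity: O(n^2).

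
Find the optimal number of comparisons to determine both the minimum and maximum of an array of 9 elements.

Naive approach: 16 comparisons (8 for max + 8 for min).
Optimal: Compare elements in pairs first (floor(n/2) = 4 comparisons), then find max among winners and min among losers (4 comparisons each).
Total: ceil(3n/2) - 2 = 12 comparisons. An adversary argument shows this is also a lower bound.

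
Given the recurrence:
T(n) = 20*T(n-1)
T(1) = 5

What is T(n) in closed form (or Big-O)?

Each step multiplies by 20. T(n) = T(1)*20^(n-1) = 5*20^(n-1).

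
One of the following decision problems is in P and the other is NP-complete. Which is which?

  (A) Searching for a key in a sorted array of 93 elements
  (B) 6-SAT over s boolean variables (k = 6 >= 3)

(A) is P: binary search runs in O(log n).
(B) is NP-complete: 3-SAT is NP-complete (Cook-Levin); k-SAT for k>=3 reduces from 3-SAT.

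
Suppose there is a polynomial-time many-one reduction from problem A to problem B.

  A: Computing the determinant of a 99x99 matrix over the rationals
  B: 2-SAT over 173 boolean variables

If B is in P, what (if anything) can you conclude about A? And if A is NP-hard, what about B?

A poly-time reduction A <=_p B means any A-instance can be transformed to a B-instance in poly time.
If B is in P: compose the reduction with B's poly-time algorithm to solve A in poly time, so A is in P.
If A is NP-hard: every NP problem reduces to A, which reduces to B; composing reductions, every NP problem reduces to B, so B is NP-hard.
(Here in fact A is P and B is P.)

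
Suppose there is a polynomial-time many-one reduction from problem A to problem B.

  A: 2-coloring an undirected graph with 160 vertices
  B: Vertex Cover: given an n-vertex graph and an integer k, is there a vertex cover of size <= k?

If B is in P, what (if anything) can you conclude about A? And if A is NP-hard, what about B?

A poly-time reduction A <=_p B means any A-instance can be transformed to a B-instance in poly time.
If B is in P: compose the reduction with B's poly-time algorithm to solve A in poly time, so A is in P.
If A is NP-hard: every NP problem reduces to A, which reduces to B; composing reductions, every NP problem reduces to B, so B is NP-hard.
(Here in fact A is P and B is NP-complete.)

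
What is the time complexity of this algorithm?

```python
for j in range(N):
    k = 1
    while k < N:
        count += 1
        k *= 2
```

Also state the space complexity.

Time complexity: O(n log n).
Space complexity: O(1).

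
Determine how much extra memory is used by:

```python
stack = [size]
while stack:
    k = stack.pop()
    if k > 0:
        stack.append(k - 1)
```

Space complexity: O(1).
Only a constant amount of auxiliary storage is used; nothing grows with n.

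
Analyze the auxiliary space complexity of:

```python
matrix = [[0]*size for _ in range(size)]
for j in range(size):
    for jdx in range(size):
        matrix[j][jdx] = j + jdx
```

Space complexity: O(n^2).
A 2D structure of size n x n is allocated.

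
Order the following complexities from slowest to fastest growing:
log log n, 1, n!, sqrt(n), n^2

Ordered by growth rate: 1 < log log n < sqrt(n) < n^2 < n!.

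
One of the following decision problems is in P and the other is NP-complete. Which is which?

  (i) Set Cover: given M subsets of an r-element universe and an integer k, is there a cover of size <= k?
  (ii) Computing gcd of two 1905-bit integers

(i) is NP-complete: one of Karp's 21 NP-complete problems (with k part of the input).
(ii) is P: the Euclidean algorithm runs in polynomial time in the bit-length.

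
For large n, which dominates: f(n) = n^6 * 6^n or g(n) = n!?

g(n) = n! grows faster: by Stirling n! ~ (n/e)^n sqrt(2*pi*n); (n/e)^n eventually dominates n^6 * 6^n.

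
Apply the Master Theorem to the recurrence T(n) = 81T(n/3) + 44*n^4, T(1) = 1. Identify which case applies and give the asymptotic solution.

a=81, b=3, f(n)=44*n^4.
log_3(81) = 4, so n^(log_b(a)) = n^4.
f(n) = Theta(n^4), so Case 2 applies.
T(n) = Theta(n^4 log n).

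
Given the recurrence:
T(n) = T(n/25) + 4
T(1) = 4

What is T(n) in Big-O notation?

Each step divides n by 25 and adds 4. After log_25(n) steps, T(n) = O(log n).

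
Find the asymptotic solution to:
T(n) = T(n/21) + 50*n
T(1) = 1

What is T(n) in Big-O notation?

Geometric series: 50*n*(1 + 1/21 + 1/21^2 + ...) = O(n). T(n) = O(n).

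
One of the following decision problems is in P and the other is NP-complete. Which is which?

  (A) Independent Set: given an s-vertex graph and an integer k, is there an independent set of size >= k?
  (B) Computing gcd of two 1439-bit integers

(A) is NP-complete: complement of Clique (with k part of the input).
(B) is P: the Euclidean algorithm runs in polynomial time in the bit-length.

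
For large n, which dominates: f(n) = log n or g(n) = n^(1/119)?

g(n) = n^(1/119) grows faster: any positive power of n dominates log n.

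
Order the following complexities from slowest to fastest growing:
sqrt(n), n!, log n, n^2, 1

Ordered by growth rate: 1 < log n < sqrt(n) < n^2 < n!.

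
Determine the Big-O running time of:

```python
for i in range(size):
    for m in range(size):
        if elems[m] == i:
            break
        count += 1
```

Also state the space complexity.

Time complexity: O(n^2).
Space complexity: O(1).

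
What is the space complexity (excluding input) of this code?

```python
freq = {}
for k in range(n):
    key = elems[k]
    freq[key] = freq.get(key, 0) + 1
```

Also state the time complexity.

Space complexity: O(n).
Auxiliary storage grows linearly with the input size n in the worst case.
Time complexity: O(n).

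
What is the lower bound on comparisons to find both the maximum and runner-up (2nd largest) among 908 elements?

Lower bound: finding the max needs 908-1 comparisons. By an adversary weight-doubling argument, the maximum element must personally win at least ceil(log_2(908)) = 10 comparisons in any correct algorithm. The 2nd largest is among those 10 direct losers, and distinguishing it requires 10-1 more comparisons. Total >= 908-1 + 10-1 = 916. A balanced tournament achieves this bound exactly.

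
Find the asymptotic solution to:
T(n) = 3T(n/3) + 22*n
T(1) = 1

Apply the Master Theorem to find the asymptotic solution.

a=3, b=3, f(n)=22*n. log_3(3) = 1. Case 2: T(n) = O(n log n).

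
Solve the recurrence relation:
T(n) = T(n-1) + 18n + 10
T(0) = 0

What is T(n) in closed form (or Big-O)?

Dominant term in sum is 18*sum(i, i=1..n) = 18*n*(n+1)/2 = O(n^2).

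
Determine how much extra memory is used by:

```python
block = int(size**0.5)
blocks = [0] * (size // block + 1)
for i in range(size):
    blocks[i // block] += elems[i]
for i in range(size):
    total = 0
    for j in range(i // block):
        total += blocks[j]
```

Space complexity: O(sqrt(n)).
Storage scales with sqrt(n).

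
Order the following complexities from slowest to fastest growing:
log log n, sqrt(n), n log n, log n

Ordered by growth rate: log log n < log n < sqrt(n) < n log n.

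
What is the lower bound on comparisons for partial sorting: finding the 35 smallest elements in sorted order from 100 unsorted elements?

Finding 35 smallest of 100 in sorted order: Omega(100) to identify the 35 smallest, plus Omega(35 log 35) to sort them. Total: Omega(n + k log k).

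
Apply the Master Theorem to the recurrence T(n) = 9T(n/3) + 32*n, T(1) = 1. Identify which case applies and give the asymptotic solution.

a=9, b=3, f(n)=32*n.
log_3(9) = 2 > 1.
Since f(n) = O(n^1) is polynomially smaller than n^2, Case 1 applies.
T(n) = Theta(n^2).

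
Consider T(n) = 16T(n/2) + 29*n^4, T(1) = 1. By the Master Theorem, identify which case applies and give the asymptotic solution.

a=16, b=2, f(n)=29*n^4.
log_2(16) = 4, so n^(log_b(a)) = n^4.
f(n) = Theta(n^4), so Case 2 applies.
T(n) = Theta(n^4 log n).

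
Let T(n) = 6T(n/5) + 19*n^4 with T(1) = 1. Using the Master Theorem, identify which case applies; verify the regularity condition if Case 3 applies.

a=6, b=5, f(n)=19*n^4.
log_5(6) = 1.113 < 4.
f(n) = Omega(n^(1.113+epsilon)) for some epsilon > 0, so Case 3 is the candidate.
Regularity: a*f(n/b) = 6*19*(n/5)^4 = (6/625)*19*n^4 <= c*f(n) with c = 6/625 < 1. Satisfied.
Case 3: T(n) = Theta(n^4).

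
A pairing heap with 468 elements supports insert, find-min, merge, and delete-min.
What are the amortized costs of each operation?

Pairing heaps are self-adjusting heap-ordered trees. Insert and merge link two roots: O(1). Find-min reads the root: O(1). Delete-min removes the root, then pairs children in two passes; amortized cost is O(log 468) = O(log n).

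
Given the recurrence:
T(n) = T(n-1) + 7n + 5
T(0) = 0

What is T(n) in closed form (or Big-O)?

Dominant term in sum is 7*sum(i, i=1..n) = 7*n*(n+1)/2 = O(n^2).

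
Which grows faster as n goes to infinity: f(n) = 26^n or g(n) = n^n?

g(n) = n^n grows faster: n^n / 26^n = (n/26)^n -> infinity once n > 26.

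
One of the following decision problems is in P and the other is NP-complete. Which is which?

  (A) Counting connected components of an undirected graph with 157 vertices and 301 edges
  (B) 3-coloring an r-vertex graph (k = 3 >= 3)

(A) is P: BFS/DFS visits each vertex and edge once: O(V+E).
(B) is NP-complete: graph k-coloring for k>=3 is NP-complete by reduction from 3-SAT.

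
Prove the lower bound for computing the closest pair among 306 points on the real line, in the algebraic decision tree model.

Reduction from element distinctness: given 306 reals, the closest-pair distance is 0 iff two are equal. Element distinctness has an Omega(n log n) lower bound in the algebraic decision tree model (Ben-Or). Therefore closest pair on a line also requires Omega(n log n). Sorting then a linear scan achieves this.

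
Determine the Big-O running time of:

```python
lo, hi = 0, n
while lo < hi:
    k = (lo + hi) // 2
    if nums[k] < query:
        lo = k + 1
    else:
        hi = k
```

Time complexity: O(log n).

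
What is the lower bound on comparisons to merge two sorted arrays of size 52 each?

To merge two sorted arrays of size 52, we need at least 103 comparisons in the worst case. An adversary can force every element to be compared.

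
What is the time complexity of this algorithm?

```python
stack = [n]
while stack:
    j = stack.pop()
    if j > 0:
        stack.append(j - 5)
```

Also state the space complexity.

Time complexity: O(n).
Space complexity: O(1).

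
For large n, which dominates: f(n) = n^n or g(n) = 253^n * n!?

g(n) = 253^n * n! grows faster: by Stirling n! ~ sqrt(2 pi n)(n/e)^n, so 253^n n! / n^n ~ (253/e)^n sqrt(2 pi n) -> infinity since 253/e > 1.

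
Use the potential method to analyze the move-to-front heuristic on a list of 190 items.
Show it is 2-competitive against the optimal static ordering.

Let Phi = number of inversions between the MTF list and the optimal static list (0 <= Phi <= C(190,2)). Accessing an element at MTF position k and optimal position j: the move-to-front destroys all k-1 inversions in front of it that are not in front in optimal (>= k-j of them) and creates at most j-1 new ones. Amortized cost <= k + (j-1) - (k-j) = 2j - 1 <= 2 * optimal cost.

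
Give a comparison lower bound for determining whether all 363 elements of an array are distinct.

In the algebraic decision-tree model, the YES region for element distinctness on 363 elements has 363! connected components (one per ordering). Ben-Or's theorem then gives a lower bound of Omega(log(n!)) = Omega(n log n).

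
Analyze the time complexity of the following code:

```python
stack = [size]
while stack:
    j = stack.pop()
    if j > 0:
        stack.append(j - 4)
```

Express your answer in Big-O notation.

Time complexity: O(n).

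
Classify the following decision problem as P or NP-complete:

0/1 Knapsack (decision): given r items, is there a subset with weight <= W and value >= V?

This problem is NP-complete: reduces from Subset Sum.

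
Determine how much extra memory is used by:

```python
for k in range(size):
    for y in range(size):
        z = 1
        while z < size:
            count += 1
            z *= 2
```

Space complexity: O(1).
Only a constant amount of auxiliary storage is used; nothing grows with n.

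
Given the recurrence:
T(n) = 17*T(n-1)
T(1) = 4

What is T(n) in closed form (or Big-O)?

Each step multiplies by 17. T(n) = T(1)*17^(n-1) = 4*17^(n-1).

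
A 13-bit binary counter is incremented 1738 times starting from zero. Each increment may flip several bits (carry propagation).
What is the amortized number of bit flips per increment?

Bit i flips on every 2^i-th increment, so over 1738 increments bit i flips floor(1738/2^i) times. Summing over i: total flips < 2 * 1738. Amortized: < 2 = O(1) per increment.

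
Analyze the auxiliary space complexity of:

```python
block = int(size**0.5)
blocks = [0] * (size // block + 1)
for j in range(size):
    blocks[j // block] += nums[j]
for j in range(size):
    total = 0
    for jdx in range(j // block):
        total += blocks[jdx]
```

Space complexity: O(sqrt(n)).
Storage scales with sqrt(n).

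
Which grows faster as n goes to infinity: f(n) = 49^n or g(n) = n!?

g(n) = n! grows faster: n!/49^n -> infinity by Stirling.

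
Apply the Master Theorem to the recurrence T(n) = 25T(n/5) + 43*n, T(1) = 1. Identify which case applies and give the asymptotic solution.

a=25, b=5, f(n)=43*n.
log_5(25) = 2 > 1.
Since f(n) = O(n^1) is polynomially smaller than n^2, Case 1 applies.
T(n) = Theta(n^2).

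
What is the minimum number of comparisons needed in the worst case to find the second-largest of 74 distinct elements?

Lower bound: finding the max needs 74-1 comparisons. By the adversary weight-doubling argument, the max must personally win >= ceil(log_2(74)) = 7 comparisons; the 2nd-largest is among those 7 losers, needing 7-1 more comparisons. Total >= 74-1 + 7-1 = 79. A balanced knockout tournament achieves this.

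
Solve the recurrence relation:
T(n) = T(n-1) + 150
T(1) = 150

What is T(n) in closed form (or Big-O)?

Unrolling: T(n) = T(n-1) + 150 = T(n-2) + 2*150 = ... = T(1) + (n-1)*150 = 150 + (n-1)*150 = 150n.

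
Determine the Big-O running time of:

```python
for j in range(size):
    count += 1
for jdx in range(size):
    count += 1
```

Time complexity: O(n).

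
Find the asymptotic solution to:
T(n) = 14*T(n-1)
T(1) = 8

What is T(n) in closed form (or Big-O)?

Each step multiplies by 14. T(n) = T(1)*14^(n-1) = 8*14^(n-1).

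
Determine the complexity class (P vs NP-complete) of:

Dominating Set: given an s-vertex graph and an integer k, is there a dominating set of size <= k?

This problem is NP-complete: reduces from Set Cover (with k part of the input).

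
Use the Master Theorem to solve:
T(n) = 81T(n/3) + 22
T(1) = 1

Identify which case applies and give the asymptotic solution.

a=81, b=3, f(n)=22.
log_3(81) = 4 > 0.
Since f(n) = O(n^0) is polynomially smaller than n^4, Case 1 applies.
T(n) = Theta(n^4).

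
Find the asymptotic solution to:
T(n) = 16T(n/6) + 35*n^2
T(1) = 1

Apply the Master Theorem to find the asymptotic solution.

a=16, b=6, f(n)=35*n^2. log_6(16) = 1.547 < 2. Case 3: T(n) = O(n^2).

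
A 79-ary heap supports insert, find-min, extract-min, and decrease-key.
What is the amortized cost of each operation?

The 79-ary heap has height O(log_79 n). Insert sifts up: O(log_79 n). Find-min reads the root: O(1). Extract-min sifts down comparing 79 children per level: O(79 * log_79 n). Decrease-key sifts up: O(log_79 n).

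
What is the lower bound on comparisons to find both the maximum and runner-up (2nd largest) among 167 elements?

Lower bound: finding the max needs 167-1 comparisons. By an adversary weight-doubling argument, the maximum element must personally win at least ceil(log_2(167)) = 8 comparisons in any correct algorithm. The 2nd largest is among those 8 direct losers, and distinguishing it requires 8-1 more comparisons. Total >= 167-1 + 8-1 = 173. A balanced tournament achieves this bound exactly.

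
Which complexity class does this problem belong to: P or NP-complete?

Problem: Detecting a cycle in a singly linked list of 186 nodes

This problem is in P: Floyd's tortoise-and-hare runs in O(n) time, O(1) space.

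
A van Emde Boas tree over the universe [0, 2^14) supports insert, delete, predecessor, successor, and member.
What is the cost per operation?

vEB recursively partitions [0, 16384) into sqrt(u) clusters of size sqrt(u). Each operation recurses into either one cluster or the summary, never both: T(u) = T(sqrt(u)) + O(1) => T(u) = O(log log u) = O(log 14). This is worst-case, not just amortized.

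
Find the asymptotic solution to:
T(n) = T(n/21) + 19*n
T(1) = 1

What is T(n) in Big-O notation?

Geometric series: 19*n*(1 + 1/21 + 1/21^2 + ...) = O(n). T(n) = O(n).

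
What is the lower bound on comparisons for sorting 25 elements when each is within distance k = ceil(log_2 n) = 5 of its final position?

Partition the 25 positions into floor(n/k) blocks of k = 5 consecutive positions; any permutation within a block keeps every element within k of its final position, so there are at least (k!)^(n/k) distinguishable inputs. Lower bound: log_2((k!)^(n/k)) = (n/k) * log_2(k!) = Theta(n log k); with k = ceil(log_2 n), this is Omega(n log log n).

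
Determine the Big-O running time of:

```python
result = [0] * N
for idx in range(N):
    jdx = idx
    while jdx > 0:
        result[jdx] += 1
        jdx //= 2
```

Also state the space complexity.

Time complexity: O(n log n).
Space complexity: O(n).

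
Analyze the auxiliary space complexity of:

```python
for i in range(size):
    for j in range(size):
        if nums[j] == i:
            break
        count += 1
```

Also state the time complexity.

Space complexity: O(1).
Only a constant amount of auxiliary storage is used; nothing grows with n.
Time complexity: O(n^2).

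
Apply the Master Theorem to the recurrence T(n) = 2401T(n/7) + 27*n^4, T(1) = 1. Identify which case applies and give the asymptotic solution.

a=2401, b=7, f(n)=27*n^4.
log_7(2401) = 4, so n^(log_b(a)) = n^4.
f(n) = Theta(n^4), so Case 2 applies.
T(n) = Theta(n^4 log n).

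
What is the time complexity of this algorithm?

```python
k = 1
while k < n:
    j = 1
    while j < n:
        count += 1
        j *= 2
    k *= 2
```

Time complexity: O(log^2 n).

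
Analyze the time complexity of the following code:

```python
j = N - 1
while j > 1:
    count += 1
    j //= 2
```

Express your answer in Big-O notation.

Time complexity: O(log n).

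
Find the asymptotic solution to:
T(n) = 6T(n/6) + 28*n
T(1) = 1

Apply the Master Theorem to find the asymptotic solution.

a=6, b=6, f(n)=28*n. log_6(6) = 1. Case 2: T(n) = O(n log n).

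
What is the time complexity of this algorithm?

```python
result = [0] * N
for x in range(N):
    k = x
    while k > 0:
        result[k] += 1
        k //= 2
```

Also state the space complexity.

Time complexity: O(n log n).
Space complexity: O(n).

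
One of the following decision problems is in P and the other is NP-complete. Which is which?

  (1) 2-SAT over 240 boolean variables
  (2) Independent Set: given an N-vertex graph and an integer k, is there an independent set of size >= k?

(1) is P: 2-SAT is solvable in linear time via implication-graph SCCs.
(2) is NP-complete: complement of Clique (with k part of the input).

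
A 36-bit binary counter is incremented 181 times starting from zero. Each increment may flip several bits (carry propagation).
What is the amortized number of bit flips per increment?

Bit i flips on every 2^i-th increment, so over 181 increments bit i flips floor(181/2^i) times. Summing over i: total flips < 2 * 181. Amortized: < 2 = O(1) per increment.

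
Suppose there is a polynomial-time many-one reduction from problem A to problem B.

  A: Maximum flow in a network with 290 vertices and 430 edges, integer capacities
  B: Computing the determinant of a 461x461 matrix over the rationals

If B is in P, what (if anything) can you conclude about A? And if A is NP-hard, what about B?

A poly-time reduction A <=_p B means any A-instance can be transformed to a B-instance in poly time.
If B is in P: compose the reduction with B's poly-time algorithm to solve A in poly time, so A is in P.
If A is NP-hard: every NP problem reduces to A, which reduces to B; composing reductions, every NP problem reduces to B, so B is NP-hard.
(Here in fact A is P and B is P.)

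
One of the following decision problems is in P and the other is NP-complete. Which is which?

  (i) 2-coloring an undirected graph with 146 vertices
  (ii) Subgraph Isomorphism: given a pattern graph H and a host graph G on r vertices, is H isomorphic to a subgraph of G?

(i) is P: 2-coloring is bipartiteness testing via BFS, O(V+E).
(ii) is NP-complete: generalizes Clique and Hamiltonian Path (pattern size is part of the input).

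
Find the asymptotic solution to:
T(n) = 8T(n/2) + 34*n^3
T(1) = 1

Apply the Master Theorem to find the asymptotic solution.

a=8, b=2, f(n)=34*n^3. log_2(8) = 3. Case 2: T(n) = O(n^3 log n).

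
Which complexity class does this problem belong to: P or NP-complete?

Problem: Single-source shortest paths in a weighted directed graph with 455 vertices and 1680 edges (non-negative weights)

This problem is in P: Dijkstra's algorithm runs in O((V+E) log V).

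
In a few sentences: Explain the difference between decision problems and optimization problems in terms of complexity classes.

Decision problems have yes/no answers and are classified into P, NP, etc. Optimization problems seek the best solution. Every optimization problem has a corresponding decision version. If the decision version is NP-complete, the optimization version is NP-hard.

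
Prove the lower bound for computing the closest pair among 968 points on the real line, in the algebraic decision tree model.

Reduction from element distinctness: given 968 reals, the closest-pair distance is 0 iff two are equal. Element distinctness has an Omega(n log n) lower bound in the algebraic decision tree model (Ben-Or). Therefore closest pair on a line also requires Omega(n log n). Sorting then a linear scan achieves this.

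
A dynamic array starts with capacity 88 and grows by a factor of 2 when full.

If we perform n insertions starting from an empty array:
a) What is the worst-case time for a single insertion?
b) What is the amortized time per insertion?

(a) Worst-case single insertion: O(n) -- when the array is full at capacity c, the resize copies all c elements, and c can be Theta(n).
(b) Resizes happen at sizes 88, 176, 352, ... Total copy cost for n insertions: 88 + 176 + ... = O(n) (geometric series with ratio 1/2). Amortized cost per insertion: O(n)/n = O(1).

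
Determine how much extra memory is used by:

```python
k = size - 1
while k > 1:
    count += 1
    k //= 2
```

Space complexity: O(1).
Only a constant amount of auxiliary storage is used; nothing grows with n.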